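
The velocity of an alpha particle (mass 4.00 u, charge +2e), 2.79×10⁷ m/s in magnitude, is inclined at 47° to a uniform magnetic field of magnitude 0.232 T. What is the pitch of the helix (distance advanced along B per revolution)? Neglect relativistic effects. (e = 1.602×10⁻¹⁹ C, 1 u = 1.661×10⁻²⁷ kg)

p ≈ 10.7 m

v∥ = v cosθ = 2.79×10⁷·cos47° ≈ 1.903×10⁷ m/s.
T = 2πm/(|q|B) = 2π(6.644×10⁻²⁷)/((3.204×10⁻¹⁹)(0.232)) ≈ 5.616×10⁻⁷ s.
pitch = v∥ T = (1.903×10⁷)(5.616×10⁻⁷) ≈ 10.7 m.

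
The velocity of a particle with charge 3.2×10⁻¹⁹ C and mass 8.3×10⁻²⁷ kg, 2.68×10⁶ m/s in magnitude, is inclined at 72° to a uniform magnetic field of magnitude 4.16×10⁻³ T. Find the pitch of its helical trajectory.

p ≈ 32.4 m

v∥ = v cosθ = 2.68×10⁶·cos72° ≈ 8.282×10⁵ m/s.
T = 2πm/(|q|B) = 2π(8.3×10⁻²⁷)/((3.2×10⁻¹⁹)(4.16×10⁻³)) ≈ 3.918×10⁻⁵ s.
pitch = v∥ T = (8.282×10⁵)(3.918×10⁻⁵) ≈ 32.4 m.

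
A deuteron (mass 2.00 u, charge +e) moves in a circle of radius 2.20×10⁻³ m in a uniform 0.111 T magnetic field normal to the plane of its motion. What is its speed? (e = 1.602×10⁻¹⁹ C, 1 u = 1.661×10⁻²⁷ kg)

v ≈ 1.18×10⁴ m/s

From |q|vB = mv²/r, v = |q|Br/m.
v = (1.602×10⁻¹⁹)(0.111)(2.20×10⁻³)/3.322×10⁻²⁷ ≈ 1.18×10⁴ m/s.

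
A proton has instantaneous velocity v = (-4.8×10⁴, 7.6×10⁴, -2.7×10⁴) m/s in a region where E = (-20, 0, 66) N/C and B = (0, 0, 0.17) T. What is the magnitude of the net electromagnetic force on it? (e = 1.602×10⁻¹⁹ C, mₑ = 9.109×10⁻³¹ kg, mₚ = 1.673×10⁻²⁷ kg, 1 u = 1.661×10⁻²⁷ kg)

v×B = (1.29×10⁴, 8160, 0) N/C.
E + v×B = (1.29×10⁴, 8160, 66.0) N/C.
F = q(E + v×B) = (1.602×10⁻¹⁹ C)·(1.29×10⁴, 8160, 66.0) = (2.07×10⁻¹⁵, 1.31×10⁻¹⁵, 1.06×10⁻¹⁷) N.
|F| = 2.45×10⁻¹⁵ N.

|F| ≈ 2.45×10⁻¹⁵ N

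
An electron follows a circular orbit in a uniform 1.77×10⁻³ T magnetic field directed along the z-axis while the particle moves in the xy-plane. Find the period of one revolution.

T ≈ 2.02×10⁻⁸ s

The cyclotron period depends only on m, q, B: T = 2πm/(|q|B).
T = 2π(9.109×10⁻³¹)/((1.602×10⁻¹⁹)(1.77×10⁻³)) ≈ 2.02×10⁻⁸ s.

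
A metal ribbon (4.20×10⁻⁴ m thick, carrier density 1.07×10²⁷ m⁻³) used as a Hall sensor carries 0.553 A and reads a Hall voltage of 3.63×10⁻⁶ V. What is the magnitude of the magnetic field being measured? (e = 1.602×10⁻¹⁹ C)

B ≈ 0.473 T

From V_H = IB/(n e t), B = V_H n e t / I.
B = (3.63×10⁻⁶)(1.07×10²⁷)(1.602×10⁻¹⁹)(4.20×10⁻⁴)/0.553 ≈ 0.473 T.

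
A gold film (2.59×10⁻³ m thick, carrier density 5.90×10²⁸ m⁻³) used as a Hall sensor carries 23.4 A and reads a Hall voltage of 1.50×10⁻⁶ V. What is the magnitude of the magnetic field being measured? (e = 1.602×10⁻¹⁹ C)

From V_H = IB/(n e t), B = V_H n e t / I.
B = (1.50×10⁻⁶)(5.90×10²⁸)(1.602×10⁻¹⁹)(2.59×10⁻³)/23.4 ≈ 1.57 T.

B ≈ 1.57 T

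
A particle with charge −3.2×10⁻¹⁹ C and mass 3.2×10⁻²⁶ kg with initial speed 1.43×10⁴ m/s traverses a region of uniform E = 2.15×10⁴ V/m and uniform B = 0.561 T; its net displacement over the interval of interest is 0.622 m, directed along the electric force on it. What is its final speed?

v_f ≈ 5.17×10⁵ m/s

B does no work; ΔKE = |q|E d.
½mv_f² = ½mv₀² + |q|Ed = ½(3.2×10⁻²⁶)(1.43×10⁴)² + (3.2×10⁻¹⁹)(2.15×10⁴)(0.622) ≈ 3.272×10⁻¹⁸ J + 4.279×10⁻¹⁵ J ≈ 4.283×10⁻¹⁵ J.
v_f = √(2·4.283×10⁻¹⁵/3.2×10⁻²⁶) ≈ 5.17×10⁵ m/s.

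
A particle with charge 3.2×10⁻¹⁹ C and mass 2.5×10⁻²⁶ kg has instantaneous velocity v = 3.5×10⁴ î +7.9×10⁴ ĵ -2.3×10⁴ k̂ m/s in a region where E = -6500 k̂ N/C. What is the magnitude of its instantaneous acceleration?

Only an electric field acts, so F = qE = (3.2×10⁻¹⁹ C)·(0, 0, -6500) = (0, 0, -2.08×10⁻¹⁵) N.
|a| = |F|/m = 2.080×10⁻¹⁵/2.5×10⁻²⁶ ≈ 8.32×10¹⁰ m/s².

|a| ≈ 8.32×10¹⁰ m/s²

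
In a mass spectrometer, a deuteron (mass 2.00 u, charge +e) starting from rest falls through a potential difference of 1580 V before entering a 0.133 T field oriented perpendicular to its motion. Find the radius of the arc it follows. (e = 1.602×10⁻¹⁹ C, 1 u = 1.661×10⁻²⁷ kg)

r ≈ 0.0609 m

Acceleration: |q|V = ½mv² ⇒ v = √(2|q|V/m) = √(2·1.602×10⁻¹⁹·1580/3.322×10⁻²⁷) ≈ 3.904×10⁵ m/s.
In the field: r = mv/(|q|B) = (3.322×10⁻²⁷)(3.904×10⁵)/((1.602×10⁻¹⁹)(0.133)) ≈ 0.0609 m.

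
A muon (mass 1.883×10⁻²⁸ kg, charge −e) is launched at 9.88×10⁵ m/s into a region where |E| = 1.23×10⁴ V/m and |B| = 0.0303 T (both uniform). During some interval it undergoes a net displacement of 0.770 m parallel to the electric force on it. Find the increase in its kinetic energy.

ΔKE ≈ 1.52×10⁻¹⁵ J

The magnetic force is always ⟂ v and does no work; only the electric force changes KE.
ΔKE = F_E · d = |q|E d = (1.602×10⁻¹⁹)(1.23×10⁴)(0.770) ≈ 1.52×10⁻¹⁵ J.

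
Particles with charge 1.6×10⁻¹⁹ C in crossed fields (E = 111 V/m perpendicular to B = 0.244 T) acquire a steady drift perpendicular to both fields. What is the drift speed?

In crossed fields the guiding centre drifts at v_d = |E×B|/B² = E/B, independent of charge and mass.
v_d = 111/0.244 = 455 m/s.

v_d ≈ 455 m/s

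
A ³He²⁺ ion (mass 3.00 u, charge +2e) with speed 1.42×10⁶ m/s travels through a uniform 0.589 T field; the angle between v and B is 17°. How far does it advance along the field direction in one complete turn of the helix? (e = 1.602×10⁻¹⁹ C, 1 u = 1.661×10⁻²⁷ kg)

v∥ = v cosθ = 1.42×10⁶·cos17° ≈ 1.358×10⁶ m/s.
T = 2πm/(|q|B) = 2π(4.983×10⁻²⁷)/((3.204×10⁻¹⁹)(0.589)) ≈ 1.659×10⁻⁷ s.
pitch = v∥ T = (1.358×10⁶)(1.659×10⁻⁷) ≈ 0.225 m.

p ≈ 0.225 m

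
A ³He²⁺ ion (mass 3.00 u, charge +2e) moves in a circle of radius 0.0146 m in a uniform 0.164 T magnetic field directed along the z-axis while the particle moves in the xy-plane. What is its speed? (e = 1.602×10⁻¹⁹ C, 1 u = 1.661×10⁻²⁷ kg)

From |q|vB = mv²/r, v = |q|Br/m.
v = (3.204×10⁻¹⁹)(0.164)(0.0146)/4.983×10⁻²⁷ ≈ 1.54×10⁵ m/s.

v ≈ 1.54×10⁵ m/s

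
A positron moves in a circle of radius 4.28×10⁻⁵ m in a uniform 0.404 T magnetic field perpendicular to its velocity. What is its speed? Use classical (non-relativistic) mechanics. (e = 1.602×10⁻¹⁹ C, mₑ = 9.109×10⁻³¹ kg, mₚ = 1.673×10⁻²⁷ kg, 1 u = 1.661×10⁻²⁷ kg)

v ≈ 3.04×10⁶ m/s

From |q|vB = mv²/r, v = |q|Br/m.
v = (1.602×10⁻¹⁹)(0.404)(4.28×10⁻⁵)/9.109×10⁻³¹ ≈ 3.04×10⁶ m/s.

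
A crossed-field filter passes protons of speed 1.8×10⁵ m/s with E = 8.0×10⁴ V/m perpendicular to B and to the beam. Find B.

B = 0.44 T

Balance of forces in the selector: qE = qvB ⇒ B = E/v.
B = 8.0×10⁴/1.8×10⁵ = 0.44 T.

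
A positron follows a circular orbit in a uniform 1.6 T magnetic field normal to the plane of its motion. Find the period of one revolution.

T ≈ 2.2×10⁻¹¹ s

The cyclotron period depends only on m, q, B: T = 2πm/(|q|B).
T = 2π(9.109×10⁻³¹)/((1.602×10⁻¹⁹)(1.6)) ≈ 2.2×10⁻¹¹ s.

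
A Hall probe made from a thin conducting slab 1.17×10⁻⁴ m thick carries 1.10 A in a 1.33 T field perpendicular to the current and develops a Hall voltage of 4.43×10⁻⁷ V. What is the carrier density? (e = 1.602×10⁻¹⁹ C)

From V_H = IB/(n e t), n = IB/(V_H e t).
n = (1.10)(1.33)/((4.43×10⁻⁷)(1.602×10⁻¹⁹)(1.17×10⁻⁴)) ≈ 1.76×10²⁹ m⁻³.

n ≈ 1.76×10²⁹ m⁻³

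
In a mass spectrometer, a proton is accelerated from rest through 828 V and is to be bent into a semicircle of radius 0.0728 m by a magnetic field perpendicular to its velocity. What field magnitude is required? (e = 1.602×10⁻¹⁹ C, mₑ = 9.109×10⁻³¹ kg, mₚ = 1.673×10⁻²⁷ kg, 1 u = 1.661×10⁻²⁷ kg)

v = √(2|q|V/m) = √(2·1.602×10⁻¹⁹·828/1.673×10⁻²⁷) ≈ 3.982×10⁵ m/s.
B = mv/(|q|r) = (1.673×10⁻²⁷)(3.982×10⁵)/((1.602×10⁻¹⁹)(0.0728)) ≈ 0.0571 T.

B ≈ 0.0571 T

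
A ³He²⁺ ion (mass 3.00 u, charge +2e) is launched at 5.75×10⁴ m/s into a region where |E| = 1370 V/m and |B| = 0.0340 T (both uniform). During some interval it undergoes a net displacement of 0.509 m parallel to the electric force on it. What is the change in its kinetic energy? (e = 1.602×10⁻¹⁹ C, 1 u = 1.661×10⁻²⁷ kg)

ΔKE ≈ 2.23×10⁻¹⁶ J

The magnetic force is always ⟂ v and does no work; only the electric force changes KE.
ΔKE = F_E · d = |q|E d = (3.204×10⁻¹⁹)(1370)(0.509) ≈ 2.23×10⁻¹⁶ J.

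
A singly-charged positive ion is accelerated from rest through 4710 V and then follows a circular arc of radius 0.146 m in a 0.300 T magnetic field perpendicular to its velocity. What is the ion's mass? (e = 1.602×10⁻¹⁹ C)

m ≈ 3.26×10⁻²⁶ kg

Combine |q|V = ½mv² and r = mv/(|q|B): eliminate v to get m = qB²r²/(2V).
m = (1.602×10⁻¹⁹)(0.300)²(0.146)²/(2·4710) ≈ 3.26×10⁻²⁶ kg.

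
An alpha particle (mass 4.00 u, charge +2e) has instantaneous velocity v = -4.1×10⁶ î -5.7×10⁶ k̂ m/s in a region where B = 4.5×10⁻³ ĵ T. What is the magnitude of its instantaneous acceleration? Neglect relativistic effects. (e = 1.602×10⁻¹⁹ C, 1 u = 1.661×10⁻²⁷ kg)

|a| ≈ 1.52×10¹² m/s²

v×B = (2.56×10⁴, 0, -1.84×10⁴) N/C.
F = q v×B = (3.204×10⁻¹⁹ C)·(2.56×10⁴, 0, -1.84×10⁴) = (8.22×10⁻¹⁵, 0, -5.91×10⁻¹⁵) N.
|a| = |F|/m = 1.012×10⁻¹⁴/6.644×10⁻²⁷ ≈ 1.52×10¹² m/s².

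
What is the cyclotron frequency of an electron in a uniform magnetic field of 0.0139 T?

f = |q|B/(2πm).
f = (1.602×10⁻¹⁹)(0.0139)/(2π·9.109×10⁻³¹) ≈ 3.89×10⁸ Hz.

f ≈ 3.89×10⁸ Hz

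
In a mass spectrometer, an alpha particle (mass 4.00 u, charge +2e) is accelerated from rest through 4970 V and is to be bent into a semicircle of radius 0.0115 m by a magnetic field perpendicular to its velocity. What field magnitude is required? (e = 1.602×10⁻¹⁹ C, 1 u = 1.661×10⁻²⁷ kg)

B ≈ 1.25 T

v = √(2|q|V/m) = √(2·3.204×10⁻¹⁹·4970/6.644×10⁻²⁷) ≈ 6.923×10⁵ m/s.
B = mv/(|q|r) = (6.644×10⁻²⁷)(6.923×10⁵)/((3.204×10⁻¹⁹)(0.0115)) ≈ 1.25 T.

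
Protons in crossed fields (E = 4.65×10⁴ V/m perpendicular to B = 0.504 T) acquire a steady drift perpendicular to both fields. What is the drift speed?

In crossed fields the guiding centre drifts at v_d = |E×B|/B² = E/B, independent of charge and mass.
v_d = 4.65×10⁴/0.504 = 9.23×10⁴ m/s.

v_d ≈ 9.23×10⁴ m/s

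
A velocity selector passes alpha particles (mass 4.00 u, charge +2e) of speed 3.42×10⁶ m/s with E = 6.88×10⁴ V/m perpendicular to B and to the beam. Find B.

Balance of forces in the selector: qE = qvB ⇒ B = E/v.
B = 6.88×10⁴/3.42×10⁶ = 0.0201 T.

B = 0.0201 T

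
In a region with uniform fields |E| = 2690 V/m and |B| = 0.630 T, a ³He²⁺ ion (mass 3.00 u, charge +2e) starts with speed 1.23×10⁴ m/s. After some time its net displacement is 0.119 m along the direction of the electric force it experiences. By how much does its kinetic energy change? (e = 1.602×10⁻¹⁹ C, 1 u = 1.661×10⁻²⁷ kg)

The magnetic force is always ⟂ v and does no work; only the electric force changes KE.
ΔKE = F_E · d = |q|E d = (3.204×10⁻¹⁹)(2690)(0.119) ≈ 1.03×10⁻¹⁶ J.

ΔKE ≈ 1.03×10⁻¹⁶ J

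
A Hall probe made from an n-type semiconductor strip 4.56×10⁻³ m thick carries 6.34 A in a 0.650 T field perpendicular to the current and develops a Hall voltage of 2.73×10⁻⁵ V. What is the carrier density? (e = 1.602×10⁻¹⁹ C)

From V_H = IB/(n e t), n = IB/(V_H e t).
n = (6.34)(0.650)/((2.73×10⁻⁵)(1.602×10⁻¹⁹)(4.56×10⁻³)) ≈ 2.07×10²⁶ m⁻³.

n ≈ 2.07×10²⁶ m⁻³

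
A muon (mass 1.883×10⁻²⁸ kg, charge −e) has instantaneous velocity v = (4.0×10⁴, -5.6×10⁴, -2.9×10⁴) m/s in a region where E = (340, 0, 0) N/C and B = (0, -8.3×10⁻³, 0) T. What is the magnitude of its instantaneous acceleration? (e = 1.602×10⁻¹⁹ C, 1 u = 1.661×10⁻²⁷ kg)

v×B = (-241, 0, -332) N/C.
E + v×B = (99.3, 0, -332) N/C.
F = q(E + v×B) = (−1.602×10⁻¹⁹ C)·(99.3, 0, -332) = (-1.59×10⁻¹⁷, 0, 5.32×10⁻¹⁷) N.
|a| = |F|/m = 5.551×10⁻¹⁷/1.883×10⁻²⁸ ≈ 2.95×10¹¹ m/s².

|a| ≈ 2.95×10¹¹ m/s²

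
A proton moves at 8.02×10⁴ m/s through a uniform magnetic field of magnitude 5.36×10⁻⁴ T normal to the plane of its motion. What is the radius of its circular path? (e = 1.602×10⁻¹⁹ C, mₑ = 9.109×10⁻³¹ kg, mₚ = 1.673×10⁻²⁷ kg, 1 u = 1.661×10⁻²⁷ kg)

r ≈ 1.56 m

The magnetic force provides the centripetal force: |q|vB = mv²/r.
r = mv/(|q|B) = (1.673×10⁻²⁷)(8.02×10⁴)/((1.602×10⁻¹⁹)(5.36×10⁻⁴)) ≈ 1.56 m.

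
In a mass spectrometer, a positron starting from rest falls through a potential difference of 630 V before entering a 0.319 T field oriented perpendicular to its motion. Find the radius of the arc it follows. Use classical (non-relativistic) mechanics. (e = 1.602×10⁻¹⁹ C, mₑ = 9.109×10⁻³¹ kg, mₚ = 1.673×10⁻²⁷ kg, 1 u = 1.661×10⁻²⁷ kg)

r ≈ 2.65×10⁻⁴ m

Acceleration: |q|V = ½mv² ⇒ v = √(2|q|V/m) = √(2·1.602×10⁻¹⁹·630/9.109×10⁻³¹) ≈ 1.489×10⁷ m/s.
In the field: r = mv/(|q|B) = (9.109×10⁻³¹)(1.489×10⁷)/((1.602×10⁻¹⁹)(0.319)) ≈ 2.65×10⁻⁴ m.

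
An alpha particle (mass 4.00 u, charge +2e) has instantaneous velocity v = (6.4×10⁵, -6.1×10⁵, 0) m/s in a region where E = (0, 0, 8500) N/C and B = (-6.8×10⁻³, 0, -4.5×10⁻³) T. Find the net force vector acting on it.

F ≈ (8.79×10⁻¹⁶, 9.23×10⁻¹⁶, 1.39×10⁻¹⁵) N

v×B = (2740, 2880, -4150) N/C.
E + v×B = (2740, 2880, 4350) N/C.
F = q(E + v×B) = (3.204×10⁻¹⁹ C)·(2740, 2880, 4350) = (8.79×10⁻¹⁶, 9.23×10⁻¹⁶, 1.39×10⁻¹⁵) N.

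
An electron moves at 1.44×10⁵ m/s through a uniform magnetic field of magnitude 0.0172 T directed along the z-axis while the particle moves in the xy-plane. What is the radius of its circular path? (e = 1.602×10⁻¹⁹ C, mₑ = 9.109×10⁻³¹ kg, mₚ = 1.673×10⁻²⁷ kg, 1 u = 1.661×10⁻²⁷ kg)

r ≈ 4.76×10⁻⁵ m

The magnetic force provides the centripetal force: |q|vB = mv²/r.
r = mv/(|q|B) = (9.109×10⁻³¹)(1.44×10⁵)/((1.602×10⁻¹⁹)(0.0172)) ≈ 4.76×10⁻⁵ m.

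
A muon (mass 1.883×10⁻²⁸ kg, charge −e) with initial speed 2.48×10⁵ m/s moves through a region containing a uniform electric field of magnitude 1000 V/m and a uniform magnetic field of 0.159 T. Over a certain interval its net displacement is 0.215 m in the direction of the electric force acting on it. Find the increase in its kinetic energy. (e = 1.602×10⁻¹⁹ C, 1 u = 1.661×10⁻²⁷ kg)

The magnetic force is always ⟂ v and does no work; only the electric force changes KE.
ΔKE = F_E · d = |q|E d = (1.602×10⁻¹⁹)(1000)(0.215) ≈ 3.44×10⁻¹⁷ J.

ΔKE ≈ 3.44×10⁻¹⁷ J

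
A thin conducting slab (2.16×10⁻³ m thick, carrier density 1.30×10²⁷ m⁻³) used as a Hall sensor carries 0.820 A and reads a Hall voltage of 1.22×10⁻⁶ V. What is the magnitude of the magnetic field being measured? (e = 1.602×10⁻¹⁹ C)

B ≈ 0.669 T

From V_H = IB/(n e t), B = V_H n e t / I.
B = (1.22×10⁻⁶)(1.30×10²⁷)(1.602×10⁻¹⁹)(2.16×10⁻³)/0.820 ≈ 0.669 T.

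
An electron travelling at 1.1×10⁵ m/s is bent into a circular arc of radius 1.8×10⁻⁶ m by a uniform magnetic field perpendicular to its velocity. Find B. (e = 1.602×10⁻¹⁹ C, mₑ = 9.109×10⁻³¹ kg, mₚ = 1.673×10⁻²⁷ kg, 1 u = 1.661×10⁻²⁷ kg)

From |q|vB = mv²/r, B = mv/(|q|r).
B = (9.109×10⁻³¹)(1.1×10⁵)/((1.602×10⁻¹⁹)(1.8×10⁻⁶)) ≈ 0.35 T.

B ≈ 0.35 T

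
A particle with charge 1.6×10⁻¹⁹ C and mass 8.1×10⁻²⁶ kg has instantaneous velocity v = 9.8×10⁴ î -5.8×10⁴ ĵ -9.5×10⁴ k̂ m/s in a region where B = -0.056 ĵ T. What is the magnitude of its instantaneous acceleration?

v×B = (-5320, 0, -5490) N/C.
F = q v×B = (1.6×10⁻¹⁹ C)·(-5320, 0, -5490) = (-8.51×10⁻¹⁶, 0, -8.78×10⁻¹⁶) N.
|a| = |F|/m = 1.223×10⁻¹⁵/8.1×10⁻²⁶ ≈ 1.51×10¹⁰ m/s².

|a| ≈ 1.51×10¹⁰ m/s²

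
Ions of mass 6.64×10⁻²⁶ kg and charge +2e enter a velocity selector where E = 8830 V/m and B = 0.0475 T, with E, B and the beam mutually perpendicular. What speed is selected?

Zero net Lorentz force requires |qE| = |q v×B|, i.e. E = vB.
v = E/B = 8830/0.0475 = 1.86×10⁵ m/s.

v = 1.86×10⁵ m/s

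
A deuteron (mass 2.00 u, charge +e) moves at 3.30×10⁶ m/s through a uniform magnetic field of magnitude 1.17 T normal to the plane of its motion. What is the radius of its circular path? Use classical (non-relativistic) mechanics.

The magnetic force provides the centripetal force: |q|vB = mv²/r.
r = mv/(|q|B) = (3.322×10⁻²⁷)(3.30×10⁶)/((1.602×10⁻¹⁹)(1.17)) ≈ 0.0585 m.

r ≈ 0.0585 m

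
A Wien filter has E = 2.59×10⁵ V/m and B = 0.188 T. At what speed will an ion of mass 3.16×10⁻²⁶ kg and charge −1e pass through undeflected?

Straight-line motion ⇒ electric and magnetic forces cancel, so E = vB.
v = E/B = 2.59×10⁵/0.188 = 1.38×10⁶ m/s.

v = 1.38×10⁶ m/s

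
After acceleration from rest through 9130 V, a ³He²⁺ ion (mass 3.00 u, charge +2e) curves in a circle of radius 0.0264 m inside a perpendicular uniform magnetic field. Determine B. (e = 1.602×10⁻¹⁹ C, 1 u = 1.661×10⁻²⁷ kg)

v = √(2|q|V/m) = √(2·3.204×10⁻¹⁹·9130/4.983×10⁻²⁷) ≈ 1.084×10⁶ m/s.
B = mv/(|q|r) = (4.983×10⁻²⁷)(1.084×10⁶)/((3.204×10⁻¹⁹)(0.0264)) ≈ 0.638 T.

B ≈ 0.638 T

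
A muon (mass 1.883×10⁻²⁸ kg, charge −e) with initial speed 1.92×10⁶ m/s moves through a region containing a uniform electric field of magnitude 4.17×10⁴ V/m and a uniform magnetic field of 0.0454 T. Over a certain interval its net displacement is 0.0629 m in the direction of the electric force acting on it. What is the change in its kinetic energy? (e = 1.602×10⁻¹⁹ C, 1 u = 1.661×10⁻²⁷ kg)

ΔKE ≈ 4.20×10⁻¹⁶ J

The magnetic force is always ⟂ v and does no work; only the electric force changes KE.
ΔKE = F_E · d = |q|E d = (1.602×10⁻¹⁹)(4.17×10⁴)(0.0629) ≈ 4.20×10⁻¹⁶ J.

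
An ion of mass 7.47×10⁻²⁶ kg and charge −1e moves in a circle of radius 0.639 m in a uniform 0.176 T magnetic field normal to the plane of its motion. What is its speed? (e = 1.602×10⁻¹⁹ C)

v ≈ 2.41×10⁵ m/s

From |q|vB = mv²/r, v = |q|Br/m.
v = (1.602×10⁻¹⁹)(0.176)(0.639)/7.47×10⁻²⁶ ≈ 2.41×10⁵ m/s.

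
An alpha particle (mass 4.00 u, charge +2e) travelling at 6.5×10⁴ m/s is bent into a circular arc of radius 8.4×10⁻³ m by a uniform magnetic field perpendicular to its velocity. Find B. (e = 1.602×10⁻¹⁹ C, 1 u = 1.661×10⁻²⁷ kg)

B ≈ 0.16 T

From |q|vB = mv²/r, B = mv/(|q|r).
B = (6.644×10⁻²⁷)(6.5×10⁴)/((3.204×10⁻¹⁹)(8.4×10⁻³)) ≈ 0.16 T.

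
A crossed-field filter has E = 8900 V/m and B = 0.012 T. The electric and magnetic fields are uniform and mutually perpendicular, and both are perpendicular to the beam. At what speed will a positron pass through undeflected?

Straight-line motion ⇒ electric and magnetic forces cancel, so E = vB.
v = E/B = 8900/0.012 = 7.4×10⁵ m/s.

v = 7.4×10⁵ m/s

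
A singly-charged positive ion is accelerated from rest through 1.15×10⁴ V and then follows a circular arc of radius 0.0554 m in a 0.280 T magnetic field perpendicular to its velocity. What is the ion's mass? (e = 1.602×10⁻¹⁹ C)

Combine |q|V = ½mv² and r = mv/(|q|B): eliminate v to get m = qB²r²/(2V).
m = (1.602×10⁻¹⁹)(0.280)²(0.0554)²/(2·1.15×10⁴) ≈ 1.68×10⁻²⁷ kg.

m ≈ 1.68×10⁻²⁷ kg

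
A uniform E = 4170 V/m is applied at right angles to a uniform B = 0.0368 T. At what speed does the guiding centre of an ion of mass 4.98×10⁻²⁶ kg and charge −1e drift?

The E×B drift speed is v_d = E/B.
v_d = 4170/0.0368 = 1.13×10⁵ m/s.

v_d ≈ 1.13×10⁵ m/s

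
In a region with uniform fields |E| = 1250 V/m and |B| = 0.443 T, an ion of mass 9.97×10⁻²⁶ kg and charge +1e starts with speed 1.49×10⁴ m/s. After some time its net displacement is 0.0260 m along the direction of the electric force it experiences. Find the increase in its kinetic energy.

The magnetic force is always ⟂ v and does no work; only the electric force changes KE.
ΔKE = F_E · d = |q|E d = (1.602×10⁻¹⁹)(1250)(0.0260) ≈ 5.21×10⁻¹⁸ J.

ΔKE ≈ 5.21×10⁻¹⁸ J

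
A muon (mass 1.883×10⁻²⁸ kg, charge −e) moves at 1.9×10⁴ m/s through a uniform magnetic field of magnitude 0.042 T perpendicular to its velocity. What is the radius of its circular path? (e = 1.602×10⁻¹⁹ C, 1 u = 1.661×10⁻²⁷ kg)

The magnetic force provides the centripetal force: |q|vB = mv²/r.
r = mv/(|q|B) = (1.883×10⁻²⁸)(1.9×10⁴)/((1.602×10⁻¹⁹)(0.042)) ≈ 5.3×10⁻⁴ m.

r ≈ 5.3×10⁻⁴ m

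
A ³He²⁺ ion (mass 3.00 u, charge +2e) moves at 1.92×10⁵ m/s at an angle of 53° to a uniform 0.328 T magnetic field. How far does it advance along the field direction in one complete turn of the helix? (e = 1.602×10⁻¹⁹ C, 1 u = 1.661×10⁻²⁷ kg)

p ≈ 0.0344 m

v∥ = v cosθ = 1.92×10⁵·cos53° ≈ 1.155×10⁵ m/s.
T = 2πm/(|q|B) = 2π(4.983×10⁻²⁷)/((3.204×10⁻¹⁹)(0.328)) ≈ 2.979×10⁻⁷ s.
pitch = v∥ T = (1.155×10⁵)(2.979×10⁻⁷) ≈ 0.0344 m.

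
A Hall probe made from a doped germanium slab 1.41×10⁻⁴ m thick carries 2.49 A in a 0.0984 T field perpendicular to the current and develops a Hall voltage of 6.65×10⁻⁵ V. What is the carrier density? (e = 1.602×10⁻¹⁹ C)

n ≈ 1.63×10²⁶ m⁻³

From V_H = IB/(n e t), n = IB/(V_H e t).
n = (2.49)(0.0984)/((6.65×10⁻⁵)(1.602×10⁻¹⁹)(1.41×10⁻⁴)) ≈ 1.63×10²⁶ m⁻³.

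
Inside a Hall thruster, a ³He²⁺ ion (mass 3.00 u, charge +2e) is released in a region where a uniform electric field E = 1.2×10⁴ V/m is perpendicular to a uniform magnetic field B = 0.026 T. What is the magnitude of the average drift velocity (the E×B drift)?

v_d ≈ 4.6×10⁵ m/s

The steady drift has the magnetic force balancing the electric force, so v_d = E/B.
v_d = 1.2×10⁴/0.026 = 4.6×10⁵ m/s.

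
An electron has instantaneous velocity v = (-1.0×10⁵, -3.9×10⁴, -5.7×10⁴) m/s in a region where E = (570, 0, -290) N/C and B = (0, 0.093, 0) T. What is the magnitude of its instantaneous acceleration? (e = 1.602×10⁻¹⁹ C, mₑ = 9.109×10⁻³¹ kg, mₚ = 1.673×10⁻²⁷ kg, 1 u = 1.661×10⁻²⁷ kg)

v×B = (5300, 0, -9300) N/C.
E + v×B = (5870, 0, -9590) N/C.
F = q(E + v×B) = (−1.602×10⁻¹⁹ C)·(5870, 0, -9590) = (-9.41×10⁻¹⁶, 0, 1.54×10⁻¹⁵) N.
|a| = |F|/m = 1.801×10⁻¹⁵/9.109×10⁻³¹ ≈ 1.98×10¹⁵ m/s².

|a| ≈ 1.98×10¹⁵ m/s²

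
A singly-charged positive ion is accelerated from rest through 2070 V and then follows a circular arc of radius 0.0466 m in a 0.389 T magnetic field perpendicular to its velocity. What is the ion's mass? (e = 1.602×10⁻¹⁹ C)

m ≈ 1.27×10⁻²⁶ kg

Combine |q|V = ½mv² and r = mv/(|q|B): eliminate v to get m = qB²r²/(2V).
m = (1.602×10⁻¹⁹)(0.389)²(0.0466)²/(2·2070) ≈ 1.27×10⁻²⁶ kg.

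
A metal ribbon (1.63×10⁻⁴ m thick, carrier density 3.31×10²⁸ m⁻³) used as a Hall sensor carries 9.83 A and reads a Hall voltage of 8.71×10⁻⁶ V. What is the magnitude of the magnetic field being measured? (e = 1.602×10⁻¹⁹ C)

B ≈ 0.766 T

From V_H = IB/(n e t), B = V_H n e t / I.
B = (8.71×10⁻⁶)(3.31×10²⁸)(1.602×10⁻¹⁹)(1.63×10⁻⁴)/9.83 ≈ 0.766 T.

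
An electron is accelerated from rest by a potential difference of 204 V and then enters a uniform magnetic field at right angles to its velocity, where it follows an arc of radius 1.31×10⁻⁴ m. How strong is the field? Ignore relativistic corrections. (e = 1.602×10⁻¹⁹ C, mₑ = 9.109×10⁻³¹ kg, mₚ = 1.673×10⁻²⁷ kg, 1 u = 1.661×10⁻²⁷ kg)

B ≈ 0.368 T

v = √(2|q|V/m) = √(2·1.602×10⁻¹⁹·204/9.109×10⁻³¹) ≈ 8.471×10⁶ m/s.
B = mv/(|q|r) = (9.109×10⁻³¹)(8.471×10⁶)/((1.602×10⁻¹⁹)(1.31×10⁻⁴)) ≈ 0.368 T.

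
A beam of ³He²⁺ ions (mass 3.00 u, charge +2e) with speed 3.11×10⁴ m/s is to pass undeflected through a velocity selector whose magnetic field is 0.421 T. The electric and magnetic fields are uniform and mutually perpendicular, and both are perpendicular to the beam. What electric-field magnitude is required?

For straight-line motion qE = qvB, so E = vB.
E = 3.11×10⁴ × 0.421 = 1.31×10⁴ V/m.

E = 1.31×10⁴ V/m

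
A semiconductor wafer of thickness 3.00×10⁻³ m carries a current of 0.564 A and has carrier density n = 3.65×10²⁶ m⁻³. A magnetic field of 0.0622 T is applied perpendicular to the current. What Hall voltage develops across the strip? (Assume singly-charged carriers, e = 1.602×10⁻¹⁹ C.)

V_H = IB/(n e t).
V_H = (0.564)(0.0622)/((3.65×10²⁶)(1.602×10⁻¹⁹)(3.00×10⁻³)) ≈ 2.00×10⁻⁷ V.

V_H ≈ 2.00×10⁻⁷ V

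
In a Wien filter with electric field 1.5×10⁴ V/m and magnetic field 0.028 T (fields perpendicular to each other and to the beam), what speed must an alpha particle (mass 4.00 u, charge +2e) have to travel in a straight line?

v = 5.4×10⁵ m/s

Zero net Lorentz force requires |qE| = |q v×B|, i.e. E = vB.
v = E/B = 1.5×10⁴/0.028 = 5.4×10⁵ m/s.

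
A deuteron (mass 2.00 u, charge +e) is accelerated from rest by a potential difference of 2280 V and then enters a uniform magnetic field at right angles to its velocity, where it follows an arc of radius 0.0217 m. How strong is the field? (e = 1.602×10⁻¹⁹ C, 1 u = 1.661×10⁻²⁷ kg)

B ≈ 0.448 T

v = √(2|q|V/m) = √(2·1.602×10⁻¹⁹·2280/3.322×10⁻²⁷) ≈ 4.689×10⁵ m/s.
B = mv/(|q|r) = (3.322×10⁻²⁷)(4.689×10⁵)/((1.602×10⁻¹⁹)(0.0217)) ≈ 0.448 T.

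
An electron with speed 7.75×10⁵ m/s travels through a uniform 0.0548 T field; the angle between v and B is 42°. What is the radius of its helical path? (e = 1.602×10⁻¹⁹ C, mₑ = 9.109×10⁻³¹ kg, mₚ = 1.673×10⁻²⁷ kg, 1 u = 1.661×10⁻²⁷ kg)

v⊥ = v sinθ = 7.75×10⁵·sin42° ≈ 5.186×10⁵ m/s.
r = m v⊥/(|q|B) = (9.109×10⁻³¹)(5.186×10⁵)/((1.602×10⁻¹⁹)(0.0548)) ≈ 5.38×10⁻⁵ m.

r ≈ 5.38×10⁻⁵ m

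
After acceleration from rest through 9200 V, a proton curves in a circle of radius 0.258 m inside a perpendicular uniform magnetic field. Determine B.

B ≈ 0.0537 T

v = √(2|q|V/m) = √(2·1.602×10⁻¹⁹·9200/1.673×10⁻²⁷) ≈ 1.327×10⁶ m/s.
B = mv/(|q|r) = (1.673×10⁻²⁷)(1.327×10⁶)/((1.602×10⁻¹⁹)(0.258)) ≈ 0.0537 T.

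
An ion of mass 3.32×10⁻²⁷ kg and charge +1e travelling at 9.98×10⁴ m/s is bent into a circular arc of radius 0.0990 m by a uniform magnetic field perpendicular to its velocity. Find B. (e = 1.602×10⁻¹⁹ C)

From |q|vB = mv²/r, B = mv/(|q|r).
B = (3.32×10⁻²⁷)(9.98×10⁴)/((1.602×10⁻¹⁹)(0.0990)) ≈ 0.0209 T.

B ≈ 0.0209 T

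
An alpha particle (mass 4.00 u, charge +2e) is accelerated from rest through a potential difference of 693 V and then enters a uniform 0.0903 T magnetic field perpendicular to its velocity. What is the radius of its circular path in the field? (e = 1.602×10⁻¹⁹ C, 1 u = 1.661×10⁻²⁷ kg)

r ≈ 0.0594 m

Acceleration: |q|V = ½mv² ⇒ v = √(2|q|V/m) = √(2·3.204×10⁻¹⁹·693/6.644×10⁻²⁷) ≈ 2.585×10⁵ m/s.
In the field: r = mv/(|q|B) = (6.644×10⁻²⁷)(2.585×10⁵)/((3.204×10⁻¹⁹)(0.0903)) ≈ 0.0594 m.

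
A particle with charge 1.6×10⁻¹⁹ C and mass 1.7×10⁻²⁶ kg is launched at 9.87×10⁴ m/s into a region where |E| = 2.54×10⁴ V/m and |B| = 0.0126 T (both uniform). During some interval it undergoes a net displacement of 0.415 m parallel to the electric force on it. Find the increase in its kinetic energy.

ΔKE ≈ 1.69×10⁻¹⁵ J

The magnetic force is always ⟂ v and does no work; only the electric force changes KE.
ΔKE = F_E · d = |q|E d = (1.6×10⁻¹⁹)(2.54×10⁴)(0.415) ≈ 1.69×10⁻¹⁵ J.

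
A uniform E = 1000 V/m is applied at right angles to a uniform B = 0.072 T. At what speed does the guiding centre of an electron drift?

v_d ≈ 1.4×10⁴ m/s

The E×B drift speed is v_d = E/B.
v_d = 1000/0.072 = 1.4×10⁴ m/s.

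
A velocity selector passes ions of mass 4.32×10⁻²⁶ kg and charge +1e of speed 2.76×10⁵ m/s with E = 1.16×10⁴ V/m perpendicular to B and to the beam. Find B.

B = 0.0420 T

Balance of forces in the selector: qE = qvB ⇒ B = E/v.
B = 1.16×10⁴/2.76×10⁵ = 0.0420 T.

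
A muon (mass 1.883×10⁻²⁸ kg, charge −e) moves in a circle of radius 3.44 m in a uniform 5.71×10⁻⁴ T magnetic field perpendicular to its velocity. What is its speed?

v ≈ 1.67×10⁶ m/s

From |q|vB = mv²/r, v = |q|Br/m.
v = (1.602×10⁻¹⁹)(5.71×10⁻⁴)(3.44)/1.883×10⁻²⁸ ≈ 1.67×10⁶ m/s.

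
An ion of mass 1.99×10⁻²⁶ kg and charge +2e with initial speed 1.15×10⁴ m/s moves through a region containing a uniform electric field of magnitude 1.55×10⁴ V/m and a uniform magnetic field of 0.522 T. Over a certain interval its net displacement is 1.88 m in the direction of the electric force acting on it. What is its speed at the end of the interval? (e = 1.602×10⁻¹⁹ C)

B does no work; ΔKE = |q|E d.
½mv_f² = ½mv₀² + |q|Ed = ½(1.99×10⁻²⁶)(1.15×10⁴)² + (3.204×10⁻¹⁹)(1.55×10⁴)(1.88) ≈ 1.316×10⁻¹⁸ J + 9.336×10⁻¹⁵ J ≈ 9.338×10⁻¹⁵ J.
v_f = √(2·9.338×10⁻¹⁵/1.99×10⁻²⁶) ≈ 9.69×10⁵ m/s.

v_f ≈ 9.69×10⁵ m/s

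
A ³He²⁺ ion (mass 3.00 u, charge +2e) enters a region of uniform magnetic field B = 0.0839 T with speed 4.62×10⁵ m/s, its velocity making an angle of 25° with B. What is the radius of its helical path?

r ≈ 0.0362 m

v⊥ = v sinθ = 4.62×10⁵·sin25° ≈ 1.952×10⁵ m/s.
r = m v⊥/(|q|B) = (4.983×10⁻²⁷)(1.952×10⁵)/((3.204×10⁻¹⁹)(0.0839)) ≈ 0.0362 m.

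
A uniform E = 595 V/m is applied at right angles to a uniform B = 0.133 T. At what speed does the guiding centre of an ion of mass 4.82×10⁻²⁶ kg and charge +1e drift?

v_d ≈ 4470 m/s

In crossed fields the guiding centre drifts at v_d = |E×B|/B² = E/B, independent of charge and mass.
v_d = 595/0.133 = 4470 m/s.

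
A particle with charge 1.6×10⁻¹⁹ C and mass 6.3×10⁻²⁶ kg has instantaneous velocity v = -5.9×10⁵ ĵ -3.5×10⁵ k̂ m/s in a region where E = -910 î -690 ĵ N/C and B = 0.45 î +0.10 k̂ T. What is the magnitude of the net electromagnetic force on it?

|F| ≈ 5.04×10⁻¹⁴ N

v×B = (-5.90×10⁴, -1.58×10⁵, 2.66×10⁵) N/C.
E + v×B = (-5.99×10⁴, -1.58×10⁵, 2.66×10⁵) N/C.
F = q(E + v×B) = (1.6×10⁻¹⁹ C)·(-5.99×10⁴, -1.58×10⁵, 2.66×10⁵) = (-9.59×10⁻¹⁵, -2.53×10⁻¹⁴, 4.25×10⁻¹⁴) N.
|F| = 5.04×10⁻¹⁴ N.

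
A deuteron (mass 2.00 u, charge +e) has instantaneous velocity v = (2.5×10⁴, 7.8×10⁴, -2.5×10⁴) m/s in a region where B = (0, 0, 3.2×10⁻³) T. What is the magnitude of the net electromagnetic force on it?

|F| ≈ 4.20×10⁻¹⁷ N

v×B = (250, -80.0, 0) N/C.
F = q v×B = (1.602×10⁻¹⁹ C)·(250, -80.0, 0) = (4.00×10⁻¹⁷, -1.28×10⁻¹⁷, 0) N.
|F| = 4.20×10⁻¹⁷ N.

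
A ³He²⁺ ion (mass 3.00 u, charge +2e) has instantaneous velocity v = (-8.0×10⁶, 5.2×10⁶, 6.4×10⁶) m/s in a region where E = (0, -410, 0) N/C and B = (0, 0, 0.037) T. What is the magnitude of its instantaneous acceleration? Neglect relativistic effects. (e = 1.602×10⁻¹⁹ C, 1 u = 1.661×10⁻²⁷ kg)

v×B = (1.92×10⁵, 2.96×10⁵, 0) N/C.
E + v×B = (1.92×10⁵, 2.96×10⁵, 0) N/C.
F = q(E + v×B) = (3.204×10⁻¹⁹ C)·(1.92×10⁵, 2.96×10⁵, 0) = (6.16×10⁻¹⁴, 9.47×10⁻¹⁴, 0) N.
|a| = |F|/m = 1.130×10⁻¹³/4.983×10⁻²⁷ ≈ 2.27×10¹³ m/s².

|a| ≈ 2.27×10¹³ m/s²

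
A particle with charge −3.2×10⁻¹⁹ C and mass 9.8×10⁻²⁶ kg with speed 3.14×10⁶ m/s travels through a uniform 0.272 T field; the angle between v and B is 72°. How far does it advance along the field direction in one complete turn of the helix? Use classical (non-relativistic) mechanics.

p ≈ 6.86 m

v∥ = v cosθ = 3.14×10⁶·cos72° ≈ 9.703×10⁵ m/s.
T = 2πm/(|q|B) = 2π(9.8×10⁻²⁶)/((3.2×10⁻¹⁹)(0.272)) ≈ 7.074×10⁻⁶ s.
pitch = v∥ T = (9.703×10⁵)(7.074×10⁻⁶) ≈ 6.86 m.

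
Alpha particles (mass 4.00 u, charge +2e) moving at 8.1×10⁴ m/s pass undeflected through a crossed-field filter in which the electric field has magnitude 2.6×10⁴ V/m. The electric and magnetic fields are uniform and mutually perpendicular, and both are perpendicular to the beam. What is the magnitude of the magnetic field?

B = 0.32 T

Balance of forces in the selector: qE = qvB ⇒ B = E/v.
B = 2.6×10⁴/8.1×10⁴ = 0.32 T.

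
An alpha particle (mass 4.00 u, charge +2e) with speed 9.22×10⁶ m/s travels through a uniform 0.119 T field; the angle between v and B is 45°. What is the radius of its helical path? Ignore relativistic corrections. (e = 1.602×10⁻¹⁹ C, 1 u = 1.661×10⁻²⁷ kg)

v⊥ = v sinθ = 9.22×10⁶·sin45° ≈ 6.520×10⁶ m/s.
r = m v⊥/(|q|B) = (6.644×10⁻²⁷)(6.520×10⁶)/((3.204×10⁻¹⁹)(0.119)) ≈ 1.14 m.

r ≈ 1.14 m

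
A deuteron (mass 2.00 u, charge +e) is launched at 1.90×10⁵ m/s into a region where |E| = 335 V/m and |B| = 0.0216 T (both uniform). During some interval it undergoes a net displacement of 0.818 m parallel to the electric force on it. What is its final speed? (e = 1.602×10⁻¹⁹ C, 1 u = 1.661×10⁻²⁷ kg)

v_f ≈ 2.50×10⁵ m/s

B does no work; ΔKE = |q|E d.
½mv_f² = ½mv₀² + |q|Ed = ½(3.322×10⁻²⁷)(1.90×10⁵)² + (1.602×10⁻¹⁹)(335)(0.818) ≈ 5.996×10⁻¹⁷ J + 4.390×10⁻¹⁷ J ≈ 1.039×10⁻¹⁶ J.
v_f = √(2·1.039×10⁻¹⁶/3.322×10⁻²⁷) ≈ 2.50×10⁵ m/s.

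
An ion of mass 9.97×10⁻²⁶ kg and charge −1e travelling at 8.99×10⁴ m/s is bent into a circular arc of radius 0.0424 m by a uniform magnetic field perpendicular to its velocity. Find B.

From |q|vB = mv²/r, B = mv/(|q|r).
B = (9.97×10⁻²⁶)(8.99×10⁴)/((1.602×10⁻¹⁹)(0.0424)) ≈ 1.32 T.

B ≈ 1.32 T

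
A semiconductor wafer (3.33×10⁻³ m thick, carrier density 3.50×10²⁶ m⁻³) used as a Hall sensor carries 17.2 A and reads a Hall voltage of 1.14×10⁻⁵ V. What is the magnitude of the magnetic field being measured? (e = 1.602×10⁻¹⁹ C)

B ≈ 0.124 T

From V_H = IB/(n e t), B = V_H n e t / I.
B = (1.14×10⁻⁵)(3.50×10²⁶)(1.602×10⁻¹⁹)(3.33×10⁻³)/17.2 ≈ 0.124 T.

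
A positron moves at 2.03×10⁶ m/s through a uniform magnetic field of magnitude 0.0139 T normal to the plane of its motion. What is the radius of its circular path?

The magnetic force provides the centripetal force: |q|vB = mv²/r.
r = mv/(|q|B) = (9.109×10⁻³¹)(2.03×10⁶)/((1.602×10⁻¹⁹)(0.0139)) ≈ 8.30×10⁻⁴ m.

r ≈ 8.30×10⁻⁴ m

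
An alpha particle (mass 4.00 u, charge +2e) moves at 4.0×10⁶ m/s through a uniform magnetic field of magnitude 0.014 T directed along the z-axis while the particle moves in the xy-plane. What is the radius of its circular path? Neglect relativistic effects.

The magnetic force provides the centripetal force: |q|vB = mv²/r.
r = mv/(|q|B) = (6.644×10⁻²⁷)(4.0×10⁶)/((3.204×10⁻¹⁹)(0.014)) ≈ 5.9 m.

r ≈ 5.9 m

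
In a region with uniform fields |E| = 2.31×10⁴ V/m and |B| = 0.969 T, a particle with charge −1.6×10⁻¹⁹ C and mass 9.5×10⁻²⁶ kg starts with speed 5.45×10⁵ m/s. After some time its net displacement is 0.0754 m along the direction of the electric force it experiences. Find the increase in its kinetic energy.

The magnetic force is always ⟂ v and does no work; only the electric force changes KE.
ΔKE = F_E · d = |q|E d = (1.6×10⁻¹⁹)(2.31×10⁴)(0.0754) ≈ 2.79×10⁻¹⁶ J.

ΔKE ≈ 2.79×10⁻¹⁶ J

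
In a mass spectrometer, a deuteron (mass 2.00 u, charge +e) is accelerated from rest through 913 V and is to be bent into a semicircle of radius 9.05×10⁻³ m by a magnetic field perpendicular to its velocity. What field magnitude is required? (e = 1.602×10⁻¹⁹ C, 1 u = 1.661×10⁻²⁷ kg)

v = √(2|q|V/m) = √(2·1.602×10⁻¹⁹·913/3.322×10⁻²⁷) ≈ 2.967×10⁵ m/s.
B = mv/(|q|r) = (3.322×10⁻²⁷)(2.967×10⁵)/((1.602×10⁻¹⁹)(9.05×10⁻³)) ≈ 0.680 T.

B ≈ 0.680 T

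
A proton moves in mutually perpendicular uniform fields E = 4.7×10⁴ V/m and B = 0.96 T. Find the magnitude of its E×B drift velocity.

v_d ≈ 4.9×10⁴ m/s

The E×B drift speed is v_d = E/B.
v_d = 4.7×10⁴/0.96 = 4.9×10⁴ m/s.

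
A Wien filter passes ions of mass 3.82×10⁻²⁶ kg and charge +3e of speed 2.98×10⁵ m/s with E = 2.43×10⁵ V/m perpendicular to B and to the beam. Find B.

Balance of forces in the selector: qE = qvB ⇒ B = E/v.
B = 2.43×10⁵/2.98×10⁵ = 0.815 T.

B = 0.815 T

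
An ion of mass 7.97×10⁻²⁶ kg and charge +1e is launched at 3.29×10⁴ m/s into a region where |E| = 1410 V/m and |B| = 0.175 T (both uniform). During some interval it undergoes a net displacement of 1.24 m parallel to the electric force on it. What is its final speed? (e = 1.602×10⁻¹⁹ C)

v_f ≈ 9.01×10⁴ m/s

B does no work; ΔKE = |q|E d.
½mv_f² = ½mv₀² + |q|Ed = ½(7.97×10⁻²⁶)(3.29×10⁴)² + (1.602×10⁻¹⁹)(1410)(1.24) ≈ 4.313×10⁻¹⁷ J + 2.801×10⁻¹⁶ J ≈ 3.232×10⁻¹⁶ J.
v_f = √(2·3.232×10⁻¹⁶/7.97×10⁻²⁶) ≈ 9.01×10⁴ m/s.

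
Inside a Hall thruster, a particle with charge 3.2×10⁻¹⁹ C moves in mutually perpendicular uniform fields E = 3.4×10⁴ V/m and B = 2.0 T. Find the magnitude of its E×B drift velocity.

v_d ≈ 1.7×10⁴ m/s

The E×B drift speed is v_d = E/B.
v_d = 3.4×10⁴/2.0 = 1.7×10⁴ m/s.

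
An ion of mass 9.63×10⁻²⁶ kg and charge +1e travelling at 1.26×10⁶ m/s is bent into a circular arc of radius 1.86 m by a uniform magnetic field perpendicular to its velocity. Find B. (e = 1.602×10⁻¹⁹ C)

From |q|vB = mv²/r, B = mv/(|q|r).
B = (9.63×10⁻²⁶)(1.26×10⁶)/((1.602×10⁻¹⁹)(1.86)) ≈ 0.407 T.

B ≈ 0.407 T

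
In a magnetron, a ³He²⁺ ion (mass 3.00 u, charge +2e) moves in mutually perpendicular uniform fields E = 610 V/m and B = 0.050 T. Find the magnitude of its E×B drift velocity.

v_d ≈ 1.2×10⁴ m/s

The steady drift has the magnetic force balancing the electric force, so v_d = E/B.
v_d = 610/0.050 = 1.2×10⁴ m/s.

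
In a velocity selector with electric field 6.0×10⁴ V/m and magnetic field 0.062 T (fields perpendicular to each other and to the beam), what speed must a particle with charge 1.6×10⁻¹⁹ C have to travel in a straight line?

v = 9.7×10⁵ m/s

For undeflected motion the electric and magnetic forces balance: qE = qvB.
v = E/B = 6.0×10⁴/0.062 = 9.7×10⁵ m/s.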